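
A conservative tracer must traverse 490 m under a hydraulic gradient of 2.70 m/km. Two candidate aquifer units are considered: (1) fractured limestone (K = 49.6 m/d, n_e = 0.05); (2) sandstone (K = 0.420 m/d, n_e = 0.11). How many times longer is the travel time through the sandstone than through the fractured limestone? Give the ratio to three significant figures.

Unit 1 (fractured limestone): v = 49.6×0.0027/0.05 = 2.678 m/d, t = 490/2.678 = 182.9 d
Unit 2 (sandstone): v = 0.420×0.0027/0.11 = 0.01031 m/d, t = 490/0.01031 = 47530 d
t(sandstone) / t(fractured limestone) = 47530/182.9 = 260

260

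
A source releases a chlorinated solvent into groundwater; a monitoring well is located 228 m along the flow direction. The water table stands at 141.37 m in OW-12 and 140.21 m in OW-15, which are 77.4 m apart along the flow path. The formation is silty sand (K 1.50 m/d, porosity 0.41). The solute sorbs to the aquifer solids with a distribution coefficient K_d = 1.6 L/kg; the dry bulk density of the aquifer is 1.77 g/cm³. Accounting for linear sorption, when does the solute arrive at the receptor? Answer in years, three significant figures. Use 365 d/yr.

Hydraulic gradient i = (141.37 − 140.21) / 77.4 = 1.16 / 77.4 = 0.01499
Darcy flux q = K·i = 1.50 × 0.01499 = 0.02248 m/d
v_s = q/n_e = 0.02248/0.41 = 0.05483 m/d
Retardation R = 1 + ρ_b·K_d/n = 1 + 1.77×1.6/0.41 = 7.907
Contaminant velocity v_c = v/R = 0.05483/7.907 = 0.006934 m/d
t = L/v_c = 228/0.006934 = 32880 d
   = 32880/365 = 90.1 yr

90.1 years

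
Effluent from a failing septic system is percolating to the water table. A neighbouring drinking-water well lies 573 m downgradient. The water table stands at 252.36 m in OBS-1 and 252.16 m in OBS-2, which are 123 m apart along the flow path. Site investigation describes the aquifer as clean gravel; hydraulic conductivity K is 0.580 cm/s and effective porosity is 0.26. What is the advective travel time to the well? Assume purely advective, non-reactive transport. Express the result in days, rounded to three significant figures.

Hydraulic gradient i = (252.36 − 252.16) / 123 = 0.20 / 123 = 0.001626
K = 0.580 cm/s × 864 = 501.1 m/d
q = Ki = 501.1 × 0.001626 = 0.8148 m/d
Seepage velocity v = q / n = 0.8148 / 0.26 = 3.134 m/d
t = L / v = 573 / 3.134 = 182.8 d

183 days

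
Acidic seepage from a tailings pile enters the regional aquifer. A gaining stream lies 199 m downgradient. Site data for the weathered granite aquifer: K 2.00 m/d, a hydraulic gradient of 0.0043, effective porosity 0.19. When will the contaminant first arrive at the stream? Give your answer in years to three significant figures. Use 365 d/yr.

12.0 years

Specific discharge q = 2.00 × 0.0043 = 0.008600 m/d
Seepage velocity v = q / n = 0.008600 / 0.19 = 0.04526 m/d
t = L / v = 199 / 0.04526 = 4397 d
   = 4397 / 365 = 12.0 yr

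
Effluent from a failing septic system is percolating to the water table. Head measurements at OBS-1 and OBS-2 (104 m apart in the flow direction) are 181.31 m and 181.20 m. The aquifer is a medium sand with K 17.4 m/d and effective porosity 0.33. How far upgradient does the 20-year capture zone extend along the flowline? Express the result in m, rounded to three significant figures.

407 m

Hydraulic gradient i = (181.31 − 181.20) / 104 = 0.11 / 104 = 0.001058
q = Ki = 17.4 × 0.001058 = 0.01840 m/d
v = Ki/n = 17.4·0.001058/0.33 = 0.05577 m/d
T = 20 yr × 365 = 7300 d
L = v × T = 0.05577 × 7300 = 407.1 m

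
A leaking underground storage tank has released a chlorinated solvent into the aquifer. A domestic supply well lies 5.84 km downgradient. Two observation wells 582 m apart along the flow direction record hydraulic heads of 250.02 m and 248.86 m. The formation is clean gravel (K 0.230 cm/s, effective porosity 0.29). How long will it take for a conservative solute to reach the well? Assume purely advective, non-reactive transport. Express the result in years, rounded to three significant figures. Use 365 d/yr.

Hydraulic gradient i = (250.02 − 248.86) / 582 = 1.16 / 582 = 0.001993
K = 0.230 cm/s × 864 = 198.7 m/d
Specific discharge q = 198.7 × 0.001993 = 0.3961 m/d
Seepage velocity v = q / n = 0.3961 / 0.29 = 1.366 m/d
L = 5.84 km = 5840 m
t = L / v = 5840 / 1.366 = 4276 d
   = 4276 / 365 = 11.7 yr

11.7 years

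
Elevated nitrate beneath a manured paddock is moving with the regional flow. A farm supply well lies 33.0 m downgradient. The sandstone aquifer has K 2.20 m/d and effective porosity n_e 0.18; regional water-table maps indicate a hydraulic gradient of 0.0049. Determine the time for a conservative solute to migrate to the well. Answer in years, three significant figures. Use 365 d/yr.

q = Ki = 2.20 × 0.0049 = 0.01078 m/d
Seepage velocity v = q / n = 0.01078 / 0.18 = 0.05989 m/d
t = L / v = 33.0 / 0.05989 = 551.0 d
   = 551.0 / 365 = 1.51 yr

1.51 years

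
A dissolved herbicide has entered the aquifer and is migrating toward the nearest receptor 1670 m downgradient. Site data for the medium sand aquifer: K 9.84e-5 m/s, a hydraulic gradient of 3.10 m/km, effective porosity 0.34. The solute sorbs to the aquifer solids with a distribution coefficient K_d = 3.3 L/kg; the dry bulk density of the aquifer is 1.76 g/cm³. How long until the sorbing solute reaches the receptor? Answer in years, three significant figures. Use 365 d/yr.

K = 9.84e-5 m/s × 86400 s/d = 8.502 m/d
Specific discharge q = 8.502 × 0.0031 = 0.02636 m/d
Seepage velocity v = q / n = 0.02636 / 0.34 = 0.07752 m/d
Retardation R = 1 + ρ_b·K_d/n = 1 + 1.76×3.3/0.34 = 18.08
Contaminant velocity v_c = v/R = 0.07752/18.08 = 0.004287 m/d
t = L/v_c = 1670/0.004287 = 389600 d
   = 389600/365 = 1070 yr

1070 years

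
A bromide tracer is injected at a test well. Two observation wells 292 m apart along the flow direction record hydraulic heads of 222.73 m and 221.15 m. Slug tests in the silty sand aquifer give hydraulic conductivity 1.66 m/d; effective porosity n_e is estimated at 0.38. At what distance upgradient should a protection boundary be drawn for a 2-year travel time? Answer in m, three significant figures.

Hydraulic gradient i = (222.73 − 221.15) / 292 = 1.58 / 292 = 0.005411
Specific discharge q = 1.66 × 0.005411 = 0.008982 m/d
v_s = q/n_e = 0.008982/0.38 = 0.02364 m/d
T = 2 yr × 365 = 730 d
L = v × T = 0.02364 × 730 = 17.26 m

17.3 m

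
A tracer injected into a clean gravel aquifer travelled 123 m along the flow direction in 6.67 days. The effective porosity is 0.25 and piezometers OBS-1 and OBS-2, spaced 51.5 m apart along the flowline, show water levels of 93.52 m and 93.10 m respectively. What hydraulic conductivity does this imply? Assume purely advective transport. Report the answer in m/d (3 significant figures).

Hydraulic gradient i = (93.52 − 93.10) / 51.5 = 0.42 / 51.5 = 0.008155
v = L / t = 123 / 6.67 = 18.44 m/d
K = v · n / i = 18.44 × 0.25 / 0.008155 = 565 m/d

565 m/d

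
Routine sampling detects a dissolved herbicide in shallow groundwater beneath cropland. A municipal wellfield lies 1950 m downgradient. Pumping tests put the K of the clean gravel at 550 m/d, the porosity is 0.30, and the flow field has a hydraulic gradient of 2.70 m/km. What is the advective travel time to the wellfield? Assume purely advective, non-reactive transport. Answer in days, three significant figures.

Darcy flux q = K·i = 550 × 0.0027 = 1.485 m/d
Seepage velocity v = q / n = 1.485 / 0.30 = 4.950 m/d
t = L / v = 1950 / 4.950 = 393.9 d

394 days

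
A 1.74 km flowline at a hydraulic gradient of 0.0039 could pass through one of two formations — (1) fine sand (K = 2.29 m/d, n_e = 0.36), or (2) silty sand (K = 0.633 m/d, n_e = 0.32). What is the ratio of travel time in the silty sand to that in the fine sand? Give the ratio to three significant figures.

Unit 1 (fine sand): v = 2.29×0.0039/0.36 = 0.02481 m/d, t = 1740/0.02481 = 70140 d
Unit 2 (silty sand): v = 0.633×0.0039/0.32 = 0.007715 m/d, t = 1740/0.007715 = 225500 d
t(silty sand) / t(fine sand) = 225500/70140 = 3.22

3.22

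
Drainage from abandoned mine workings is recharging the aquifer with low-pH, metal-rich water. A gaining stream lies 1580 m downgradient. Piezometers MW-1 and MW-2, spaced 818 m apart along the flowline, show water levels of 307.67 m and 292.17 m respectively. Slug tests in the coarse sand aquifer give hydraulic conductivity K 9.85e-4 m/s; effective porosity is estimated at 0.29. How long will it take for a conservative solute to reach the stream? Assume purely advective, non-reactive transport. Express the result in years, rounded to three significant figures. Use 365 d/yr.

Hydraulic gradient i = (307.67 − 292.17) / 818 = 15.50 / 818 = 0.01895
K = 9.85e-4 m/s × 86400 s/d = 85.10 m/d
Darcy flux q = K·i = 85.10 × 0.01895 = 1.613 m/d
Seepage velocity v = q / n = 1.613 / 0.29 = 5.561 m/d
t = L / v = 1580 / 5.561 = 284.1 d
   = 284.1 / 365 = 0.778 yr

0.778 years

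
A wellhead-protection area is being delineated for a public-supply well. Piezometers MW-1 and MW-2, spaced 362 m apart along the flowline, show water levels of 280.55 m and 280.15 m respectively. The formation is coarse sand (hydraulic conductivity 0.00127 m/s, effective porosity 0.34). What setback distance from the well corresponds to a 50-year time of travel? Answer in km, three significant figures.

6.51 km

Hydraulic gradient i = (280.55 − 280.15) / 362 = 0.40 / 362 = 0.001105
K = 0.00127 m/s × 86400 s/d = 109.7 m/d
Darcy flux q = K·i = 109.7 × 0.001105 = 0.1212 m/d
Average linear velocity = 0.1212 / 0.34 = 0.3566 m/d
T = 50 yr × 365 = 18250 d
L = v × T = 0.3566 × 18250 = 6508 m
   = 6.51 km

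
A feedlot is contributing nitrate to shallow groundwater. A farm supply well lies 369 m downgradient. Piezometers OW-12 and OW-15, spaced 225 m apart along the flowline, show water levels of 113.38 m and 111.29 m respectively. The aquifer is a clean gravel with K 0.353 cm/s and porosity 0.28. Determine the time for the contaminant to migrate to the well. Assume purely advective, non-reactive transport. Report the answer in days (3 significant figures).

Hydraulic gradient i = (113.38 − 111.29) / 225 = 2.09 / 225 = 0.009289
K = 0.353 cm/s × 864 = 305.0 m/d
Darcy flux q = K·i = 305.0 × 0.009289 = 2.833 m/d
Seepage velocity v = q / n = 2.833 / 0.28 = 10.12 m/d
t = L / v = 369 / 10.12 = 36.47 d

36.5 days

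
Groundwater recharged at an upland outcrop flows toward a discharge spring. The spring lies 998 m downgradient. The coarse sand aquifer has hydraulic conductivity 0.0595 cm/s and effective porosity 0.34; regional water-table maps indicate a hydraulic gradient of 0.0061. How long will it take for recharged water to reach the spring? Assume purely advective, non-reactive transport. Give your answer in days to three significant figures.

K = 0.0595 cm/s × 864 = 51.41 m/d
Darcy flux q = K·i = 51.41 × 0.0061 = 0.3136 m/d
Average linear velocity = 0.3136 / 0.34 = 0.9223 m/d
t = L / v = 998 / 0.9223 = 1082 d

1080 days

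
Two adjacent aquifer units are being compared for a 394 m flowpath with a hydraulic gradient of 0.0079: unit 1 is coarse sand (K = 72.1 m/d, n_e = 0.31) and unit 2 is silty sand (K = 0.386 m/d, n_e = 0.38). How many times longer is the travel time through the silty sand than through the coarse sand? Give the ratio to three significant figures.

229

Unit 1 (coarse sand): v = 72.1×0.0079/0.31 = 1.837 m/d, t = 394/1.837 = 214.4 d
Unit 2 (silty sand): v = 0.386×0.0079/0.38 = 0.008025 m/d, t = 394/0.008025 = 49100 d
t(silty sand) / t(coarse sand) = 49100/214.4 = 229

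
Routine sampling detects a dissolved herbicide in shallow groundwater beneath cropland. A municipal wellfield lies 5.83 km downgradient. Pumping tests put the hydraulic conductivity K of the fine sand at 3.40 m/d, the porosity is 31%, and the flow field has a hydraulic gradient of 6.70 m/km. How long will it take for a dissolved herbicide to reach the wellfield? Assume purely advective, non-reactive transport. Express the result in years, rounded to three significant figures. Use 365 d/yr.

Specific discharge q = 3.40 × 0.0067 = 0.02278 m/d
Seepage velocity v = q / n = 0.02278 / 0.31 = 0.07348 m/d
L = 5.83 km = 5830 m
t = L / v = 5830 / 0.07348 = 79340 d
   = 79340 / 365 = 217 yr

217 years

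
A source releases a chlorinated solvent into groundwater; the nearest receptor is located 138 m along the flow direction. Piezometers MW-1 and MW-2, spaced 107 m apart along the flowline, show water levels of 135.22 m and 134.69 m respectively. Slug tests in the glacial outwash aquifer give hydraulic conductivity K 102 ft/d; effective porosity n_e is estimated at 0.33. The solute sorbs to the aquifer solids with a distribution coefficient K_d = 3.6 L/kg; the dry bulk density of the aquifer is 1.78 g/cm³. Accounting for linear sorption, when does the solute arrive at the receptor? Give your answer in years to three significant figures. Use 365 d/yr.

Hydraulic gradient i = (135.22 − 134.69) / 107 = 0.53 / 107 = 0.004953
K = 102 ft/d × 0.3048 = 31.09 m/d
Darcy flux q = K·i = 31.09 × 0.004953 = 0.1540 m/d
v = Ki/n = 31.09·0.004953/0.33 = 0.4667 m/d
Retardation R = 1 + ρ_b·K_d/n = 1 + 1.78×3.6/0.33 = 20.42
Contaminant velocity v_c = v/R = 0.4667/20.42 = 0.02285 m/d
t = L/v_c = 138/0.02285 = 6038 d
   = 6038/365 = 16.5 yr

16.5 years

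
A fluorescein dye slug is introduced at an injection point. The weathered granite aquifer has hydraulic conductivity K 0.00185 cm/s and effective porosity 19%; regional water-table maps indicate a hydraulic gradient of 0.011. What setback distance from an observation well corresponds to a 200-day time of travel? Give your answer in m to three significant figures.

18.5 m

K = 0.00185 cm/s × 864 = 1.598 m/d
q = Ki = 1.598 × 0.011 = 0.01758 m/d
v_s = q/n_e = 0.01758/0.19 = 0.09254 m/d
L = v × T = 0.09254 × 200 = 18.51 m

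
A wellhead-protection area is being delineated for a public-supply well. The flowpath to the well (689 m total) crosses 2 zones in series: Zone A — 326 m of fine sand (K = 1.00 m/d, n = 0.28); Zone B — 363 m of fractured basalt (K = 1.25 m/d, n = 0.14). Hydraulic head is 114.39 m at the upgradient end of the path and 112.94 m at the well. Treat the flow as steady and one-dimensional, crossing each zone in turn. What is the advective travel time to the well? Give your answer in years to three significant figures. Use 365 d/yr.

165 years

Total head drop ΔH = 114.39 − 112.94 = 1.45 m
Continuity: the same q passes through each zone, so ΔH = q·Σ(L_j/K_j) — the zones act as resistances in series.
Σ(L/K) = 326/1.00 + 363/1.25 = 326.0 + 290.4 = 616.4 d
q = ΔH / Σ(L/K) = 1.45 / 616.4 = 0.002352 m/d (same in every zone)
Zone A: v = q/n = 0.002352/0.28 = 0.008401 m/d → t_A = 326/0.008401 = 38800 d
Zone B: v = q/n = 0.002352/0.14 = 0.01680 m/d → t_B = 363/0.01680 = 21600 d
Total t = 38800 + 21600 = 60410 d
   = 60410 / 365 = 165 yr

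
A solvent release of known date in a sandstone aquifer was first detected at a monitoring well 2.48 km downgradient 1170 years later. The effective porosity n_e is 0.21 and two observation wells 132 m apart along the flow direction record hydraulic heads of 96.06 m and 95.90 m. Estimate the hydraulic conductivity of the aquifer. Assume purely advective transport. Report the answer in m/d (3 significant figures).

Hydraulic gradient i = (96.06 − 95.90) / 132 = 0.16 / 132 = 0.001212
t = 1170 years = 427100 d
L = 2.48 km = 2480 m
v = L / t = 2480 / 427100 = 0.005807 m/d
K = v · n / i = 0.005807 × 0.21 / 0.001212 = 1.01 m/d

1.01 m/d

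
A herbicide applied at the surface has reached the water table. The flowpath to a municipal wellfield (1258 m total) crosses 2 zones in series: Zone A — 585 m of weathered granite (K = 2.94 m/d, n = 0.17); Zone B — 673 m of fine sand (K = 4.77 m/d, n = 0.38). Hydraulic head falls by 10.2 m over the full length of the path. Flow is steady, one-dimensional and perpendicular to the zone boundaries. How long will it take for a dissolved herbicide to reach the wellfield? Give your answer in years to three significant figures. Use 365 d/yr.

32.4 years

Steady 1-D flow in series ⇒ the Darcy flux q is identical in every zone and the zone head losses add (resistances L/K in series).
Σ(L/K) = 585/2.94 + 673/4.77 = 199.0 + 141.1 = 340.1 d
q = ΔH / Σ(L/K) = 10.2 / 340.1 = 0.02999 m/d (same in every zone)
Zone A: v = q/n = 0.02999/0.17 = 0.1764 m/d → t_A = 585/0.1764 = 3316 d
Zone B: v = q/n = 0.02999/0.38 = 0.07893 m/d → t_B = 673/0.07893 = 8526 d
Total t = 3316 + 8526 = 11840 d
   = 11840 / 365 = 32.4 yr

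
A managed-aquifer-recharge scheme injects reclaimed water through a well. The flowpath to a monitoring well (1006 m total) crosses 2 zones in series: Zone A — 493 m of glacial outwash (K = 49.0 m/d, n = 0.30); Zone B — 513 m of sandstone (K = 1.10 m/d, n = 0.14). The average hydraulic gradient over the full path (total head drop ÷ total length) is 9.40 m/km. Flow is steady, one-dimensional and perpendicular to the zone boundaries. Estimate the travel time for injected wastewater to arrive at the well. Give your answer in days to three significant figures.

11100 days

For zones in series the flux q is common to all zones; the equivalent conductivity is the harmonic (thickness-weighted) mean, K_eq = L_total / Σ(L_j/K_j).
Σ(L/K) = 493/49.0 + 513/1.10 = 10.06 + 466.4 = 476.4 d
K_eq = L_total / Σ(L/K) = 1006 / 476.4 = 2.112 m/d
q = K_eq · i = 2.112 × 0.0094 = 0.01985 m/d (same in every zone)
Zone A: v = q/n = 0.01985/0.30 = 0.06616 m/d → t_A = 493/0.06616 = 7451 d
Zone B: v = q/n = 0.01985/0.14 = 0.1418 m/d → t_B = 513/0.1418 = 3618 d
Total t = 7451 + 3618 = 11070 d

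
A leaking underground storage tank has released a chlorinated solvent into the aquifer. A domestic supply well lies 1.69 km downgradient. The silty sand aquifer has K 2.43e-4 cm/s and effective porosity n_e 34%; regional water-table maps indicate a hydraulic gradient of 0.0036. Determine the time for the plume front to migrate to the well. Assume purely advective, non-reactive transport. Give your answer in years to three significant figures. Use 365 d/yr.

K = 2.43e-4 cm/s × 864 = 0.2100 m/d
Specific discharge q = 0.2100 × 0.0036 = 7.558e-4 m/d
v_s = q/n_e = 7.558e-4/0.34 = 0.002223 m/d
L = 1.69 km = 1690 m
t = L / v = 1690 / 0.002223 = 760200 d
   = 760200 / 365 = 2080 yr

2080 years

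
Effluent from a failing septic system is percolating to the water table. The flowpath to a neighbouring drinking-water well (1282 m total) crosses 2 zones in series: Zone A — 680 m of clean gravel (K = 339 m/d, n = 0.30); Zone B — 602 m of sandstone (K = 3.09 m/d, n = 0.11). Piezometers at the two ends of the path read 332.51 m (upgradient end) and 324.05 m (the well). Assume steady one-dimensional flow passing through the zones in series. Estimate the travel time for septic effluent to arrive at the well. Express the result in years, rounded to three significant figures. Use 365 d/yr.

Total head drop ΔH = 332.51 − 324.05 = 8.46 m
Steady 1-D flow in series ⇒ the Darcy flux q is identical in every zone and the zone head losses add (resistances L/K in series).
Σ(L/K) = 680/339 + 602/3.09 = 2.006 + 194.8 = 196.8 d
q = ΔH / Σ(L/K) = 8.46 / 196.8 = 0.04298 m/d (same in every zone)
Zone A: v = q/n = 0.04298/0.30 = 0.1433 m/d → t_A = 680/0.1433 = 4746 d
Zone B: v = q/n = 0.04298/0.11 = 0.3907 m/d → t_B = 602/0.3907 = 1541 d
Total t = 4746 + 1541 = 6287 d
   = 6287 / 365 = 17.2 yr

17.2 years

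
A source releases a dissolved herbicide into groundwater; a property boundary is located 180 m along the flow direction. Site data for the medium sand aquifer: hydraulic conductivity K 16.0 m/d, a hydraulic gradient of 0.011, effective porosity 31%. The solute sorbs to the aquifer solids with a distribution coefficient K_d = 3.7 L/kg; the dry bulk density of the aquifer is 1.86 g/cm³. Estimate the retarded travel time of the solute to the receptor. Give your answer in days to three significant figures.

7360 days

q = Ki = 16.0 × 0.011 = 0.1760 m/d
Seepage velocity v = q / n = 0.1760 / 0.31 = 0.5677 m/d
Retardation R = 1 + ρ_b·K_d/n = 1 + 1.86×3.7/0.31 = 23.20
Contaminant velocity v_c = v/R = 0.5677/23.20 = 0.02447 m/d
t = L/v_c = 180/0.02447 = 7355 d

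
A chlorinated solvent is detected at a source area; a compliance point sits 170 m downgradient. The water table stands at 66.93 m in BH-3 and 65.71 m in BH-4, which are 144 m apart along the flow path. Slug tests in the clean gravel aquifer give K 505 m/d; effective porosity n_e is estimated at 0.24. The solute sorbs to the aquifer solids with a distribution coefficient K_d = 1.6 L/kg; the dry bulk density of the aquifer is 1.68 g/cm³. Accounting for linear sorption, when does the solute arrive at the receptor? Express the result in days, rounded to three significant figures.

Hydraulic gradient i = (66.93 − 65.71) / 144 = 1.22 / 144 = 0.008472
Darcy flux q = K·i = 505 × 0.008472 = 4.278 m/d
Average linear velocity = 4.278 / 0.24 = 17.83 m/d
Retardation R = 1 + ρ_b·K_d/n = 1 + 1.68×1.6/0.24 = 12.20
Contaminant velocity v_c = v/R = 17.83/12.20 = 1.461 m/d
t = L/v_c = 170/1.461 = 116.3 d

116 days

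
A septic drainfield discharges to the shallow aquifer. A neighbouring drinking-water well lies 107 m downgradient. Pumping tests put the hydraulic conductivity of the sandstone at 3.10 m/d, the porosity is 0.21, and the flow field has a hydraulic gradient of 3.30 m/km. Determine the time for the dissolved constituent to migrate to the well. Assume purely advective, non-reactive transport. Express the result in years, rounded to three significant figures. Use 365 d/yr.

Darcy flux q = K·i = 3.10 × 0.0033 = 0.01023 m/d
Seepage velocity v = q / n = 0.01023 / 0.21 = 0.04871 m/d
t = L / v = 107 / 0.04871 = 2196 d
   = 2196 / 365 = 6.02 yr

6.02 years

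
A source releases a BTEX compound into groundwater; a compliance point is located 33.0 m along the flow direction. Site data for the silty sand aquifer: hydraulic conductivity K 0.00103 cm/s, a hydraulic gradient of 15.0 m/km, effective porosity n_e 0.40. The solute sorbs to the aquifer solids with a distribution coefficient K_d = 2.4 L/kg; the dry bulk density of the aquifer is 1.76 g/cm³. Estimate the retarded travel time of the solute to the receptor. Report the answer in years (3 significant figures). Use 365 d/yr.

K = 0.00103 cm/s × 864 = 0.8899 m/d
q = Ki = 0.8899 × 0.015 = 0.01335 m/d
Seepage velocity v = q / n = 0.01335 / 0.40 = 0.03337 m/d
Retardation R = 1 + ρ_b·K_d/n = 1 + 1.76×2.4/0.40 = 11.56
Contaminant velocity v_c = v/R = 0.03337/11.56 = 0.002887 m/d
t = L/v_c = 33.0/0.002887 = 11430 d
   = 11430/365 = 31.3 yr

31.3 years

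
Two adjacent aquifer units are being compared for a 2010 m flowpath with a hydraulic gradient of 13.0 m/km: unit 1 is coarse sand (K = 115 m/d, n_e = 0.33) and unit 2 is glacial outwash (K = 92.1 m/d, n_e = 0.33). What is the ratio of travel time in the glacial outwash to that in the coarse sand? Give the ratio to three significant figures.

Unit 1 (coarse sand): v = 115×0.013/0.33 = 4.530 m/d, t = 2010/4.530 = 443.7 d
Unit 2 (glacial outwash): v = 92.1×0.013/0.33 = 3.628 m/d, t = 2010/3.628 = 554.0 d
t(glacial outwash) / t(coarse sand) = 554.0/443.7 = 1.25

1.25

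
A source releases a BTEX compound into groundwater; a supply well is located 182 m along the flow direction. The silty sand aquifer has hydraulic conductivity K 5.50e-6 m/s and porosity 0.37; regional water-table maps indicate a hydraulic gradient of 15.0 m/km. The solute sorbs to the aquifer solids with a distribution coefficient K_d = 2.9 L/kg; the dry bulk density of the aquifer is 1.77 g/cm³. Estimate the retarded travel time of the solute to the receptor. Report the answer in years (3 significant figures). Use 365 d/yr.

385 years

K = 5.50e-6 m/s × 86400 s/d = 0.4752 m/d
Specific discharge q = 0.4752 × 0.015 = 0.007128 m/d
v = Ki/n = 0.4752·0.015/0.37 = 0.01926 m/d
Retardation R = 1 + ρ_b·K_d/n = 1 + 1.77×2.9/0.37 = 14.87
Contaminant velocity v_c = v/R = 0.01926/14.87 = 0.001295 m/d
t = L/v_c = 182/0.001295 = 140500 d
   = 140500/365 = 385 yr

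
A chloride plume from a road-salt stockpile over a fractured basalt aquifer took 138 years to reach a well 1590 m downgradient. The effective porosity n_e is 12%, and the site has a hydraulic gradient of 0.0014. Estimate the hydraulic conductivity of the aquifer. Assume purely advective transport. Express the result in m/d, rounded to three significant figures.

2.71 m/d

t = 138 years = 50370 d
v = L / t = 1590 / 50370 = 0.03157 m/d
K = v · n / i = 0.03157 × 0.12 / 0.0014 = 2.71 m/d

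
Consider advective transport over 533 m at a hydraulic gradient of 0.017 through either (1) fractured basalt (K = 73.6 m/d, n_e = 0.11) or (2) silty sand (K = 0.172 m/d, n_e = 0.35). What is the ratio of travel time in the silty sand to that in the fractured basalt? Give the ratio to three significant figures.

Unit 1 (fractured basalt): v = 73.6×0.017/0.11 = 11.37 m/d, t = 533/11.37 = 46.86 d
Unit 2 (silty sand): v = 0.172×0.017/0.35 = 0.008354 m/d, t = 533/0.008354 = 63800 d
t(silty sand) / t(fractured basalt) = 63800/46.86 = 1360

1360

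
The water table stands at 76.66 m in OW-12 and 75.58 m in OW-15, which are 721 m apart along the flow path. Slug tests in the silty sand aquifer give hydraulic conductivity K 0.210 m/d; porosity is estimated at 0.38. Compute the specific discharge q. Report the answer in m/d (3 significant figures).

Hydraulic gradient i = (76.66 − 75.58) / 721 = 1.08 / 721 = 0.001498
q = Ki = 0.210 × 0.001498 = 3.146e-4 m/d

3.15e-4 m/d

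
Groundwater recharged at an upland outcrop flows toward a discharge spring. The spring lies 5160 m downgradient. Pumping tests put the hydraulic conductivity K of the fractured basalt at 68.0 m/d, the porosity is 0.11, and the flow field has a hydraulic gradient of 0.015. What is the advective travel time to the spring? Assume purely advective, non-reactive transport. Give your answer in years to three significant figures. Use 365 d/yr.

1.52 years

Specific discharge q = 68.0 × 0.015 = 1.020 m/d
Average linear velocity = 1.020 / 0.11 = 9.273 m/d
t = L / v = 5160 / 9.273 = 556.5 d
   = 556.5 / 365 = 1.52 yr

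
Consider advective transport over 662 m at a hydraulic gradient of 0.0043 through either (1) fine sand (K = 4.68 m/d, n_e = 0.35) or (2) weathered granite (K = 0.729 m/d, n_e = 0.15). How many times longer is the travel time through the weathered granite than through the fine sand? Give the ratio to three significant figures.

Unit 1 (fine sand): v = 4.68×0.0043/0.35 = 0.05750 m/d, t = 662/0.05750 = 11510 d
Unit 2 (weathered granite): v = 0.729×0.0043/0.15 = 0.02090 m/d, t = 662/0.02090 = 31680 d
t(weathered granite) / t(fine sand) = 31680/11510 = 2.75

2.75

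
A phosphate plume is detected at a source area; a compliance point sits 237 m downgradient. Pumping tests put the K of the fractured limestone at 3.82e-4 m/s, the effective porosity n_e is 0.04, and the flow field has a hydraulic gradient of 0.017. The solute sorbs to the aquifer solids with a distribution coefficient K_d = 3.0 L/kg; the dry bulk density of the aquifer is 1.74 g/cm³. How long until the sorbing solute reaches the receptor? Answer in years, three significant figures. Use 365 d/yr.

K = 3.82e-4 m/s × 86400 s/d = 33.00 m/d
Darcy flux q = K·i = 33.00 × 0.017 = 0.5611 m/d
v_s = q/n_e = 0.5611/0.04 = 14.03 m/d
Retardation R = 1 + ρ_b·K_d/n = 1 + 1.74×3.0/0.04 = 131.5
Contaminant velocity v_c = v/R = 14.03/131.5 = 0.1067 m/d
t = L/v_c = 237/0.1067 = 2222 d
   = 2222/365 = 6.09 yr

6.09 years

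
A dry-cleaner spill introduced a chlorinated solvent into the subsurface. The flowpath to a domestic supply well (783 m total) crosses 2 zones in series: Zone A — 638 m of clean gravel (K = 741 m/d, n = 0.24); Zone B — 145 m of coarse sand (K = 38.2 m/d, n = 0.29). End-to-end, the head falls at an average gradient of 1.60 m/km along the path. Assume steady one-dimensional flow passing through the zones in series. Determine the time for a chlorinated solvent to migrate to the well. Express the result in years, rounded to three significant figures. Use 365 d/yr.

1.99 years

Steady 1-D flow in series ⇒ the Darcy flux q is identical in every zone and the zone head losses add (resistances L/K in series).
Σ(L/K) = 638/741 + 145/38.2 = 0.8610 + 3.796 = 4.657 d
K_eq = L_total / Σ(L/K) = 783 / 4.657 = 168.1 m/d
q = K_eq · i = 168.1 × 0.0016 = 0.2690 m/d (same in every zone)
Zone A: v = q/n = 0.2690/0.24 = 1.121 m/d → t_A = 638/1.121 = 569.2 d
Zone B: v = q/n = 0.2690/0.29 = 0.9277 m/d → t_B = 145/0.9277 = 156.3 d
Total t = 569.2 + 156.3 = 725.5 d
   = 725.5 / 365 = 1.99 yr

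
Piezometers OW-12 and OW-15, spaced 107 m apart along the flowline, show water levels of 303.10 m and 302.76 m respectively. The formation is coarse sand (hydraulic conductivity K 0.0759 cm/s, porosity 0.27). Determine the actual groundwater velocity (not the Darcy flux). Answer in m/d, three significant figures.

0.772 m/d

Hydraulic gradient i = (303.10 − 302.76) / 107 = 0.34 / 107 = 0.003178
K = 0.0759 cm/s × 864 = 65.58 m/d
Darcy flux q = K·i = 65.58 × 0.003178 = 0.2084 m/d
v = Ki/n = 65.58·0.003178/0.27 = 0.7718 m/d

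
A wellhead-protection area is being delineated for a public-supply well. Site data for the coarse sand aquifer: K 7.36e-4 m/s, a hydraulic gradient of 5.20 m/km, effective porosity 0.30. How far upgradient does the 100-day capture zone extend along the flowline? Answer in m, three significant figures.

110 m

K = 7.36e-4 m/s × 86400 s/d = 63.59 m/d
q = Ki = 63.59 × 0.0052 = 0.3307 m/d
Seepage velocity v = q / n = 0.3307 / 0.30 = 1.102 m/d
L = v × T = 1.102 × 100 = 110.2 m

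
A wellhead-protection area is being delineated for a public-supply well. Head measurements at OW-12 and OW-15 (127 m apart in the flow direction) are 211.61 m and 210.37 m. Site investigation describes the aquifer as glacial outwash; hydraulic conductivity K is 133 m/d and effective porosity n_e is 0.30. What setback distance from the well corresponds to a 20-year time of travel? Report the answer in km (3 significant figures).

31.6 km

Hydraulic gradient i = (211.61 − 210.37) / 127 = 1.24 / 127 = 0.009764
Specific discharge q = 133 × 0.009764 = 1.299 m/d
v_s = q/n_e = 1.299/0.30 = 4.329 m/d
T = 20 yr × 365 = 7300 d
L = v × T = 4.329 × 7300 = 31600 m
   = 31.6 km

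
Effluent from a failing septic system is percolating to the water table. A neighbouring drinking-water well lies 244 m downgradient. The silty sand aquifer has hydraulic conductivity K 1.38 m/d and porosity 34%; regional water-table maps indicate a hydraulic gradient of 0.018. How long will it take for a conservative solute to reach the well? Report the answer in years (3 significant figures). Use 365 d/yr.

9.15 years

Specific discharge q = 1.38 × 0.018 = 0.02484 m/d
Average linear velocity = 0.02484 / 0.34 = 0.07306 m/d
t = L / v = 244 / 0.07306 = 3340 d
   = 3340 / 365 = 9.15 yr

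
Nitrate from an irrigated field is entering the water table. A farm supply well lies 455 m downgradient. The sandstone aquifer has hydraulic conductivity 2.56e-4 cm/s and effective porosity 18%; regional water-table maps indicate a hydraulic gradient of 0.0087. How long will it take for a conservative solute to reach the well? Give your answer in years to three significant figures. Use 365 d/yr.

117 years

K = 2.56e-4 cm/s × 864 = 0.2212 m/d
q = Ki = 0.2212 × 0.0087 = 0.001924 m/d
v_s = q/n_e = 0.001924/0.18 = 0.01069 m/d
t = L / v = 455 / 0.01069 = 42560 d
   = 42560 / 365 = 117 yr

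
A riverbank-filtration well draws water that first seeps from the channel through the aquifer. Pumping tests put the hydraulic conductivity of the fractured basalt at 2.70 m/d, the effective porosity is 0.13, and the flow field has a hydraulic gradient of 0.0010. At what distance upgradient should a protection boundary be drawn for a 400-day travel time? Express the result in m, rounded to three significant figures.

8.31 m

q = Ki = 2.70 × 0.0010 = 0.002700 m/d
Average linear velocity = 0.002700 / 0.13 = 0.02077 m/d
L = v × T = 0.02077 × 400 = 8.308 m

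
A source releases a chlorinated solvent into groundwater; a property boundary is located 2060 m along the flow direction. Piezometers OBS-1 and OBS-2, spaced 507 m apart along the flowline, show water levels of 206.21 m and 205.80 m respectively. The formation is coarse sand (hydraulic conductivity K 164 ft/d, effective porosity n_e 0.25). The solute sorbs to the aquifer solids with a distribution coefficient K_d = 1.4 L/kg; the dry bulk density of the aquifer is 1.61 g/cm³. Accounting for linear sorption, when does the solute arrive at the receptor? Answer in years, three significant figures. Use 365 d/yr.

Hydraulic gradient i = (206.21 − 205.80) / 507 = 0.41 / 507 = 8.087e-4
K = 164 ft/d × 0.3048 = 49.99 m/d
Darcy flux q = K·i = 49.99 × 8.087e-4 = 0.04042 m/d
Seepage velocity v = q / n = 0.04042 / 0.25 = 0.1617 m/d
Retardation R = 1 + ρ_b·K_d/n = 1 + 1.61×1.4/0.25 = 10.02
Contaminant velocity v_c = v/R = 0.1617/10.02 = 0.01614 m/d
t = L/v_c = 2060/0.01614 = 127600 d
   = 127600/365 = 350 yr

350 years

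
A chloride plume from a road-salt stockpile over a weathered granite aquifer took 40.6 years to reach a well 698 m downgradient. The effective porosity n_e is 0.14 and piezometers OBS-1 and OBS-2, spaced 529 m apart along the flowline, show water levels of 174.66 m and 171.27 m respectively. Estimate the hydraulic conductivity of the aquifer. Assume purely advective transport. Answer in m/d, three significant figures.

Hydraulic gradient i = (174.66 − 171.27) / 529 = 3.39 / 529 = 0.006408
t = 40.6 years = 14820 d
v = L / t = 698 / 14820 = 0.04710 m/d
K = v · n / i = 0.04710 × 0.14 / 0.006408 = 1.03 m/d

1.03 m/d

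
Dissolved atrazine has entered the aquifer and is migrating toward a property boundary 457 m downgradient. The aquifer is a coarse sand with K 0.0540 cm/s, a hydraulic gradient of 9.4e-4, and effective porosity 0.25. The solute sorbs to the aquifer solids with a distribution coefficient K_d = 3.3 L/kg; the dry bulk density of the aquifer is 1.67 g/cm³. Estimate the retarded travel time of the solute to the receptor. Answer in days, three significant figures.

K = 0.0540 cm/s × 864 = 46.66 m/d
Specific discharge q = 46.66 × 9.4e-4 = 0.04386 m/d
v_s = q/n_e = 0.04386/0.25 = 0.1754 m/d
Retardation R = 1 + ρ_b·K_d/n = 1 + 1.67×3.3/0.25 = 23.04
Contaminant velocity v_c = v/R = 0.1754/23.04 = 0.007613 m/d
t = L/v_c = 457/0.007613 = 60030 d

60000 days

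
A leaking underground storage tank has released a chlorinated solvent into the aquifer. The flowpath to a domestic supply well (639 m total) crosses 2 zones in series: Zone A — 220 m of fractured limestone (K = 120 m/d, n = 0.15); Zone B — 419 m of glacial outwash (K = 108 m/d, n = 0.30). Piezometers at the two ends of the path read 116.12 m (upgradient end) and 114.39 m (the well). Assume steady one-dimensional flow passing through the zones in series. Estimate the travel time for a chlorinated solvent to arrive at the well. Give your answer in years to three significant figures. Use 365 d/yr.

Total head drop ΔH = 116.12 − 114.39 = 1.73 m
Continuity: the same q passes through each zone, so ΔH = q·Σ(L_j/K_j) — the zones act as resistances in series.
Σ(L/K) = 220/120 + 419/108 = 1.833 + 3.880 = 5.713 d
q = ΔH / Σ(L/K) = 1.73 / 5.713 = 0.3028 m/d (same in every zone)
Zone A: v = q/n = 0.3028/0.15 = 2.019 m/d → t_A = 220/2.019 = 109.0 d
Zone B: v = q/n = 0.3028/0.30 = 1.009 m/d → t_B = 419/1.009 = 415.1 d
Total t = 109.0 + 415.1 = 524.1 d
   = 524.1 / 365 = 1.44 yr

1.44 years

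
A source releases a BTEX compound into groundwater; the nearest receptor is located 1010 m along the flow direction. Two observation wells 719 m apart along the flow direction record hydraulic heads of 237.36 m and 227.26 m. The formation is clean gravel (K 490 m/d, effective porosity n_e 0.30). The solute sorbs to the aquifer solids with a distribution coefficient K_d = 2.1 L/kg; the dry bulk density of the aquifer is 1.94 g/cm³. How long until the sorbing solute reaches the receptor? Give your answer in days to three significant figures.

642 days

Hydraulic gradient i = (237.36 − 227.26) / 719 = 10.10 / 719 = 0.01405
Darcy flux q = K·i = 490 × 0.01405 = 6.883 m/d
v = Ki/n = 490·0.01405/0.30 = 22.94 m/d
Retardation R = 1 + ρ_b·K_d/n = 1 + 1.94×2.1/0.30 = 14.58
Contaminant velocity v_c = v/R = 22.94/14.58 = 1.574 m/d
t = L/v_c = 1010/1.574 = 641.8 d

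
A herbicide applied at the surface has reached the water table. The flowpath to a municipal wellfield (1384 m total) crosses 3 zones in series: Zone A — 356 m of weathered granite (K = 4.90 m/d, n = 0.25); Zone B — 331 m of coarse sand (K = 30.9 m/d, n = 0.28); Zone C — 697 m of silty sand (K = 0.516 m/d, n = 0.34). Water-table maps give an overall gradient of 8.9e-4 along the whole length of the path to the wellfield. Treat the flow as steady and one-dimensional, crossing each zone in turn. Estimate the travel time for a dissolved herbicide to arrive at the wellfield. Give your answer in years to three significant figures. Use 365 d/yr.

Steady 1-D flow in series ⇒ the Darcy flux q is identical in every zone and the zone head losses add (resistances L/K in series).
Σ(L/K) = 356/4.90 + 331/30.9 + 697/0.516 = 72.65 + 10.71 + 1351 = 1434 d
K_eq = L_total / Σ(L/K) = 1384 / 1434 = 0.9650 m/d
q = K_eq · i = 0.9650 × 8.9e-4 = 8.589e-4 m/d (same in every zone)
Zone A: v = q/n = 8.589e-4/0.25 = 0.003436 m/d → t_A = 356/0.003436 = 103600 d
Zone B: v = q/n = 8.589e-4/0.28 = 0.003067 m/d → t_B = 331/0.003067 = 107900 d
Zone C: v = q/n = 8.589e-4/0.34 = 0.002526 m/d → t_C = 697/0.002526 = 275900 d
Total t = 103600 + 107900 + 275900 = 487400 d
   = 487400 / 365 = 1340 yr

1340 years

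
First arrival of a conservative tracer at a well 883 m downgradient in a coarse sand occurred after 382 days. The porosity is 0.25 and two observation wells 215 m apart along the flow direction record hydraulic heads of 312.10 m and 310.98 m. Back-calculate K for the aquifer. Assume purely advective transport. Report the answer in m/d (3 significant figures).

Hydraulic gradient i = (312.10 − 310.98) / 215 = 1.12 / 215 = 0.005209
v = L / t = 883 / 382 = 2.312 m/d
K = v · n / i = 2.312 × 0.25 / 0.005209 = 111 m/d

111 m/d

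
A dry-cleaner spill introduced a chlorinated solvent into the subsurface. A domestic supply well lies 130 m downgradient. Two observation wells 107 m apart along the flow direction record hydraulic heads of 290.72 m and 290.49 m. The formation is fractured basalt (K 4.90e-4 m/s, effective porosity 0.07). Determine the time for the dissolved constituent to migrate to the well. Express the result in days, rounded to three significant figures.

100 days

Hydraulic gradient i = (290.72 − 290.49) / 107 = 0.23 / 107 = 0.002150
K = 4.90e-4 m/s × 86400 s/d = 42.34 m/d
Darcy flux q = K·i = 42.34 × 0.002150 = 0.09100 m/d
Seepage velocity v = q / n = 0.09100 / 0.07 = 1.300 m/d
t = L / v = 130 / 1.300 = 100.0 d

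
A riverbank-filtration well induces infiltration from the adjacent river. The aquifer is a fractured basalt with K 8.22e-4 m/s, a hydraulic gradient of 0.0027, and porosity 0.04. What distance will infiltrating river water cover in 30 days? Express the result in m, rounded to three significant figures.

K = 8.22e-4 m/s × 86400 s/d = 71.02 m/d
Specific discharge q = 71.02 × 0.0027 = 0.1918 m/d
v = Ki/n = 71.02·0.0027/0.04 = 4.794 m/d
L = v × T = 4.794 × 30 = 143.8 m

144 m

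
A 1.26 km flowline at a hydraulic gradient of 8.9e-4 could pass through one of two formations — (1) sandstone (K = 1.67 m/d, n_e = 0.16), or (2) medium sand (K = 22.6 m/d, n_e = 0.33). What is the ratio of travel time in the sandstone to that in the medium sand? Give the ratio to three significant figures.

6.56

Unit 1 (sandstone): v = 1.67×8.9e-4/0.16 = 0.009289 m/d, t = 1260/0.009289 = 135600 d
Unit 2 (medium sand): v = 22.6×8.9e-4/0.33 = 0.06095 m/d, t = 1260/0.06095 = 20670 d
t(sandstone) / t(medium sand) = 135600/20670 = 6.56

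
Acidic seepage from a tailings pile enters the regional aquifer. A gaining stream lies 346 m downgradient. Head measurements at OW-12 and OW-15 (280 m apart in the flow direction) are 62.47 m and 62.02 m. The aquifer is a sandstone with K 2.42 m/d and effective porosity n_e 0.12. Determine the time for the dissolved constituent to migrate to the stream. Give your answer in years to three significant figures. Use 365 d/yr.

29.2 years

Hydraulic gradient i = (62.47 − 62.02) / 280 = 0.45 / 280 = 0.001607
q = Ki = 2.42 × 0.001607 = 0.003889 m/d
Average linear velocity = 0.003889 / 0.12 = 0.03241 m/d
t = L / v = 346 / 0.03241 = 10680 d
   = 10680 / 365 = 29.2 yr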